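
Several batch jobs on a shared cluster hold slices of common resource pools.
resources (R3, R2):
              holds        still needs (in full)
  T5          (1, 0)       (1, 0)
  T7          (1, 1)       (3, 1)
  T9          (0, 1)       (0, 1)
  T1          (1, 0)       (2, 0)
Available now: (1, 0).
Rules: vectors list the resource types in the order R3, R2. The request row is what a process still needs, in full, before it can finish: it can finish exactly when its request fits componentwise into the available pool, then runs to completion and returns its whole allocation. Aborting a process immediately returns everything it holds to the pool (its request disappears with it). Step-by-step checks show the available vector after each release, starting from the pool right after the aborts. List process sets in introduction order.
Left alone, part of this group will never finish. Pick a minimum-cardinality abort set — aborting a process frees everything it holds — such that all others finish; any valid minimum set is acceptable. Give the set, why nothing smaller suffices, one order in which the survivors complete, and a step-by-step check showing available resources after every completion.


Minimum abort set: T9.
Key observation: T7 had no path to completion before; after the abort of T9 ((0, 1) returned), step 3 is where it fits.
Why nothing smaller works: aborting no one leaves the state deadlocked as given.
The survivors complete as T5, T1, T7. Check, step by step (starting from the post-abort pool):
  pool = (1, 1)
  T5: need (1, 0) fits (1, 1); releases (1, 0), pool now (2, 1)
  T1: need (2, 0) fits (2, 1); releases (1, 0), pool now (3, 1)
  T7: need (3, 1) fits (3, 1); releases (1, 1), pool now (4, 2)


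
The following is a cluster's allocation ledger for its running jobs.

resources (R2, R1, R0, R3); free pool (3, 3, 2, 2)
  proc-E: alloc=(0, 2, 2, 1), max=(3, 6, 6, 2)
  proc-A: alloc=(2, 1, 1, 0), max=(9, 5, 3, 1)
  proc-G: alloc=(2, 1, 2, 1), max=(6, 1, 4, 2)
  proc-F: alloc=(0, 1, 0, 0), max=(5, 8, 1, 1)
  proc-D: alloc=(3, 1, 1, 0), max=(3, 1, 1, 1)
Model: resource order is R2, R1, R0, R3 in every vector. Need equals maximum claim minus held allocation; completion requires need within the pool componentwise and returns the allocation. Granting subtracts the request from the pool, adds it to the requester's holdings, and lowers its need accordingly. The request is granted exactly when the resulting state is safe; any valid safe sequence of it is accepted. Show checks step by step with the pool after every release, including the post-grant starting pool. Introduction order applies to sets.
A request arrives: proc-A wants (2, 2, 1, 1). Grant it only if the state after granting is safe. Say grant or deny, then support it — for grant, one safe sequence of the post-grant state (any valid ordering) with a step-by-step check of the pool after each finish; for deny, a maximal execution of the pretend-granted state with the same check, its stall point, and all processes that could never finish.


GRANT: granting preserves safety; a valid post-grant sequence is proc-D, proc-G, proc-A, proc-E, proc-F.
Key observation: after the grant the pool drops to (1, 1, 1, 1), which still lets proc-D finish first and unwind the rest.
Check on the post-grant state, step by step:
  pool = (1, 1, 1, 1)
  run proc-D (needs (0, 0, 0, 1), free (1, 1, 1, 1)); after release of (3, 1, 1, 0) the pool is (4, 2, 2, 1)
  run proc-G (needs (4, 0, 2, 1), free (4, 2, 2, 1)); after release of (2, 1, 2, 1) the pool is (6, 3, 4, 2)
  run proc-A (needs (5, 2, 1, 0), free (6, 3, 4, 2)); after release of (4, 3, 2, 1) the pool is (10, 6, 6, 3)
  run proc-E (needs (3, 4, 4, 1), free (10, 6, 6, 3)); after release of (0, 2, 2, 1) the pool is (10, 8, 8, 4)
  run proc-F (needs (5, 7, 1, 1), free (10, 8, 8, 4)); after release of (0, 1, 0, 0) the pool is (10, 9, 8, 4)


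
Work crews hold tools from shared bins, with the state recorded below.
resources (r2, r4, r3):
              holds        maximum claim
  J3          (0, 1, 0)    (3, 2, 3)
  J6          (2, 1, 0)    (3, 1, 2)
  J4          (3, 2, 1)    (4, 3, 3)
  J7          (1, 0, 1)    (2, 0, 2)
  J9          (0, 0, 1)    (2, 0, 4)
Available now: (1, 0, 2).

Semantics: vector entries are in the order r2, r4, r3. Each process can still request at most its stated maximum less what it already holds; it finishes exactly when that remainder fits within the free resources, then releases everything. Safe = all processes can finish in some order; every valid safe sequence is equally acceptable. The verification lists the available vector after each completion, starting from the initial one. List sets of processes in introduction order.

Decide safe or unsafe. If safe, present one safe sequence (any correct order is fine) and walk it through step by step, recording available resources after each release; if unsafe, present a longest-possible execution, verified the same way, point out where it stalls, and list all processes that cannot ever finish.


The state is SAFE; one workable sequence: J7, J6, J9, J3, J4.
Key observation: J7 is the earliest step where a requested resource binds exactly: need (1, 0, 1), pool (1, 0, 2) at its turn.
Check, step by step:
  pool = (1, 0, 2)
  run J7 (needs (1, 0, 1), free (1, 0, 2)); after release of (1, 0, 1) the pool is (2, 0, 3)
  run J6 (needs (1, 0, 2), free (2, 0, 3)); after release of (2, 1, 0) the pool is (4, 1, 3)
  run J9 (needs (2, 0, 3), free (4, 1, 3)); after release of (0, 0, 1) the pool is (4, 1, 4)
  run J3 (needs (3, 1, 3), free (4, 1, 4)); after release of (0, 1, 0) the pool is (4, 2, 4)
  run J4 (needs (1, 1, 2), free (4, 2, 4)); after release of (3, 2, 1) the pool is (7, 4, 5)


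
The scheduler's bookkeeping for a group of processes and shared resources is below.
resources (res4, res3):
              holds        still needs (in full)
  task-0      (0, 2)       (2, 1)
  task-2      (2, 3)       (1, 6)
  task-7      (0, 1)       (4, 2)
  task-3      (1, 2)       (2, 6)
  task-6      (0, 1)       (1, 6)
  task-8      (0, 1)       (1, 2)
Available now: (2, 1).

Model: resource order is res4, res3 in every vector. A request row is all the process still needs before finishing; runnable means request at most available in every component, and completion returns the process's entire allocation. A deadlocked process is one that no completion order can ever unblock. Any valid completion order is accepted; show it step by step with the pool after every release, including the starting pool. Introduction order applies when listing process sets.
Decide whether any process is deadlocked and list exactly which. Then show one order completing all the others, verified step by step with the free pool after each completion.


Deadlocked: task-2, task-7, task-3 and task-6.
Key observation: after task-0, task-8 the pool peaks at (2, 4), and each blocked process is short somewhere: task-2 on res3; task-7 on res4; task-3 on res3; task-6 on res3.
The rest can finish in the order task-0, task-8. Check, step by step:
  pool = (2, 1)
  task-0: need (2, 1) fits (2, 1); releases (0, 2), pool now (2, 3)
  task-8: need (1, 2) fits (2, 3); releases (0, 1), pool now (2, 4)
The stuck group stays short no matter what:
  task-2 cannot run: need (1, 6) vs free (2, 4) (insufficient res3)
  task-7 cannot run: need (4, 2) vs free (2, 4) (insufficient res4)
  task-3 cannot run: need (2, 6) vs free (2, 4) (insufficient res3)
  task-6 cannot run: need (1, 6) vs free (2, 4) (insufficient res3)


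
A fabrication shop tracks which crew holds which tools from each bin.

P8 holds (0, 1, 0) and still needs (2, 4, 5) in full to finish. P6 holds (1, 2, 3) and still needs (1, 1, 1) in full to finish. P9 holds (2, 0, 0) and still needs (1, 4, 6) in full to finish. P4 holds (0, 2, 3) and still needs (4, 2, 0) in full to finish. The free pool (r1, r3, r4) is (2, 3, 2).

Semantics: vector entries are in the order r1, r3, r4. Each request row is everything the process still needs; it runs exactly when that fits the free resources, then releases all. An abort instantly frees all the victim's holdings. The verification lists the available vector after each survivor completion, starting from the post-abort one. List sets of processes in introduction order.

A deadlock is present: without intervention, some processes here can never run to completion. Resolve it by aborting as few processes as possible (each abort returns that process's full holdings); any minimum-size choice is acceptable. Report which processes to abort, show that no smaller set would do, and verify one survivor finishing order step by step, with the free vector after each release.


The answer: abort P4.
Key observation: P9 was stuck for good until P4 gave back (0, 2, 3); in the order shown it finishes at step 3.
Why nothing smaller works: aborting no one leaves the state deadlocked as given.
One survivor order: P6, P8, P9. Step-by-step check (post-abort pool first):
  pool = (2, 5, 5)
  P6: need (1, 1, 1) fits (2, 5, 5); releases (1, 2, 3), pool now (3, 7, 8)
  P8: need (2, 4, 5) fits (3, 7, 8); releases (0, 1, 0), pool now (3, 8, 8)
  P9: need (1, 4, 6) fits (3, 8, 8); releases (2, 0, 0), pool now (5, 8, 8)


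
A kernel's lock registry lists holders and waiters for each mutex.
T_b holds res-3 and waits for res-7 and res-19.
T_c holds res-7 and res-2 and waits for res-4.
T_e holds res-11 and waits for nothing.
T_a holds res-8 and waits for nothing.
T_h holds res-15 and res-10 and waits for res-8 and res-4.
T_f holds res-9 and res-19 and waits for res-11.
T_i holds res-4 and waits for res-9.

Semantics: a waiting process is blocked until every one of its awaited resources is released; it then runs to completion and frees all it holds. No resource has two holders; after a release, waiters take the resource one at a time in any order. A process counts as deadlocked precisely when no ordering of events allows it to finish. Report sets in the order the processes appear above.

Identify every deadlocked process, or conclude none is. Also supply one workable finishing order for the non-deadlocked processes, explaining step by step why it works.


The deadlocked set is empty.
Key observation: there is no circular wait here — follow any chain and it reaches a process that is free to run now.
The rest can finish in the order T_e, T_f, T_i, T_a, T_c, T_h, T_b.
Step-by-step check:
  run T_e (it waits on nothing); releases res-11
  T_f: everything it awaited (res-11) is free; runs, freeing res-9 and res-19
  T_i: everything it awaited (res-9) is free; runs, freeing res-4
  run T_a (it waits on nothing); releases res-8
  T_c: everything it awaited (res-4) is free; runs, freeing res-7 and res-2
  T_h: everything it awaited (res-8 and res-4) is free; runs, freeing res-15 and res-10
  T_b: everything it awaited (res-7 and res-19) is free; runs, freeing res-3


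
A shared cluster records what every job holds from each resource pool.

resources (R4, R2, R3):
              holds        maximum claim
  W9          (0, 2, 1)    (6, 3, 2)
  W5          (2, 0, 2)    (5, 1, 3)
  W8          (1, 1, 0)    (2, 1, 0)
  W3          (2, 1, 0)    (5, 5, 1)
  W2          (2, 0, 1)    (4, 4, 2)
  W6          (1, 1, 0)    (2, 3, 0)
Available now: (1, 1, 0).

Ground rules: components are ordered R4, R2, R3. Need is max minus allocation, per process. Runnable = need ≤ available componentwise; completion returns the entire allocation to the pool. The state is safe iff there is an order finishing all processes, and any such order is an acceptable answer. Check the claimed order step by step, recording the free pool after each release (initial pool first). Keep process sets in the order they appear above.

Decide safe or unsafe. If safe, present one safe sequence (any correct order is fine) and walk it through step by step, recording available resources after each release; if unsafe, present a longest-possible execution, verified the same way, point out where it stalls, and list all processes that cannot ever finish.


The state is UNSAFE.
Key observation: after W8, W6 complete, (3, 3, 0) is the best the pool ever gets, yet each leftover process wants more R3.
The run W8, W6 cannot be extended any further. Check, step by step:
  pool = (1, 1, 0)
  run W8 (needs (1, 0, 0), free (1, 1, 0)); after release of (1, 1, 0) the pool is (2, 2, 0)
  run W6 (needs (1, 2, 0), free (2, 2, 0)); after release of (1, 1, 0) the pool is (3, 3, 0)
  W9 cannot run: need (6, 1, 1) vs free (3, 3, 0) (insufficient R4 and R3)
  W5 cannot run: need (3, 1, 1) vs free (3, 3, 0) (insufficient R3)
  W3 cannot run: need (3, 4, 1) vs free (3, 3, 0) (insufficient R2 and R3)
  W2 cannot run: need (2, 4, 1) vs free (3, 3, 0) (insufficient R2 and R3)
Never able to finish: W9, W5, W3 and W2.


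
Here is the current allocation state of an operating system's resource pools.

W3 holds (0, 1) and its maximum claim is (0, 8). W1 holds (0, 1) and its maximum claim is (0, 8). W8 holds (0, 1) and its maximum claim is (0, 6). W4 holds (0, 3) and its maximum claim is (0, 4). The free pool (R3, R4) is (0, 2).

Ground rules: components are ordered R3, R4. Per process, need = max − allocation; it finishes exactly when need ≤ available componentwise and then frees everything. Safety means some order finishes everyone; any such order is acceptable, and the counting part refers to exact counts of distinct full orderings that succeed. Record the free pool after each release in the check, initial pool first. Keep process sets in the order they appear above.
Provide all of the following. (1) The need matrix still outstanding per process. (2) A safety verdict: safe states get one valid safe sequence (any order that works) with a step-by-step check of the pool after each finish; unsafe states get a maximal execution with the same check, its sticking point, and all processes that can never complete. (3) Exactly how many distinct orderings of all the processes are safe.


(1) Outstanding need per process (order R3, R4):
  W3: (0, 7)
  W1: (0, 7)
  W8: (0, 5)
  W4: (0, 1)
(2) UNSAFE — no complete ordering exists.
Key observation: W4, W8 can finish, but then (0, 6) is all there is, and the blocked group's R4 demands exceed it.
A maximal execution: W4, W8 — then nothing else fits. Check, step by step:
  pool = (0, 2)
  W4: need (0, 1) fits (0, 2); releases (0, 3), pool now (0, 5)
  W8: need (0, 5) fits (0, 5); releases (0, 1), pool now (0, 6)
  blocked: W3 wants (0, 7), pool (0, 6) — not enough R4
  blocked: W1 wants (0, 7), pool (0, 6) — not enough R4
Processes that can never finish: W3 and W1.
(3) Precisely 0 of the possible complete orderings are safe sequences.


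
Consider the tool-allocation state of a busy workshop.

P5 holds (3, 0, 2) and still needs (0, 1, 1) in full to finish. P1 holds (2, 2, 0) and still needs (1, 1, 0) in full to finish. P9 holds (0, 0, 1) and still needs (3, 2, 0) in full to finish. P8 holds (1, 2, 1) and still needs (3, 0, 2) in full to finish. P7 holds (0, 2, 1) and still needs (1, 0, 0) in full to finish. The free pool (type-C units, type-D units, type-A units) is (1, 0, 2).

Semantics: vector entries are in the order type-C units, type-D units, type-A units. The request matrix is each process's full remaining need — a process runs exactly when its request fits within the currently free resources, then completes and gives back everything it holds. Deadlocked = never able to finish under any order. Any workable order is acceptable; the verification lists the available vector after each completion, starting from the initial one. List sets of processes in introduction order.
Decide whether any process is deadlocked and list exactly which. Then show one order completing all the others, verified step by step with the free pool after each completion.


Nothing here is deadlocked.
Key observation: P7 can run right away; the returned allocation unlocks the remaining processes in turn.
One completion order for the rest: P7, P5, P1, P9, P8. Check, step by step:
  pool = (1, 0, 2)
  P7: need (1, 0, 0) fits (1, 0, 2); releases (0, 2, 1), pool now (1, 2, 3)
  P5: need (0, 1, 1) fits (1, 2, 3); releases (3, 0, 2), pool now (4, 2, 5)
  P1: need (1, 1, 0) fits (4, 2, 5); releases (2, 2, 0), pool now (6, 4, 5)
  P9: need (3, 2, 0) fits (6, 4, 5); releases (0, 0, 1), pool now (6, 4, 6)
  P8: need (3, 0, 2) fits (6, 4, 6); releases (1, 2, 1), pool now (7, 6, 7)


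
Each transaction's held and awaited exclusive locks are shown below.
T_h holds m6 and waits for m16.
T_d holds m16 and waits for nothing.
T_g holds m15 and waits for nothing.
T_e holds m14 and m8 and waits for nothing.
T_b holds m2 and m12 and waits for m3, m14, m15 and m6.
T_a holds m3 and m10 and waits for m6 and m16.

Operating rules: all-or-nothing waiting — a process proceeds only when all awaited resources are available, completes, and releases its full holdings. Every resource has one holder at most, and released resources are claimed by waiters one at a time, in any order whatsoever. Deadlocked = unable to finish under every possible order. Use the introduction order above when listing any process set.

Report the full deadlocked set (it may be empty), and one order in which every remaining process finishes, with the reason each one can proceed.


The deadlocked set is empty.
Key observation: every chain of waits terminates; starting from the processes that wait on nothing, all the rest unlock in turn.
The rest can finish in the order T_d, T_g, T_h, T_e, T_a, T_b.
Step-by-step check:
  T_d: no waits; runs immediately, freeing m16
  T_g: no waits; runs immediately, freeing m15
  T_h waits on m16 — all released -> runs and releases m6
  T_e: no waits; runs immediately, freeing m14 and m8
  T_a waits on m6 and m16 — all released -> runs and releases m3 and m10
  T_b waits on m3, m14, m15 and m6 — all released -> runs and releases m2 and m12


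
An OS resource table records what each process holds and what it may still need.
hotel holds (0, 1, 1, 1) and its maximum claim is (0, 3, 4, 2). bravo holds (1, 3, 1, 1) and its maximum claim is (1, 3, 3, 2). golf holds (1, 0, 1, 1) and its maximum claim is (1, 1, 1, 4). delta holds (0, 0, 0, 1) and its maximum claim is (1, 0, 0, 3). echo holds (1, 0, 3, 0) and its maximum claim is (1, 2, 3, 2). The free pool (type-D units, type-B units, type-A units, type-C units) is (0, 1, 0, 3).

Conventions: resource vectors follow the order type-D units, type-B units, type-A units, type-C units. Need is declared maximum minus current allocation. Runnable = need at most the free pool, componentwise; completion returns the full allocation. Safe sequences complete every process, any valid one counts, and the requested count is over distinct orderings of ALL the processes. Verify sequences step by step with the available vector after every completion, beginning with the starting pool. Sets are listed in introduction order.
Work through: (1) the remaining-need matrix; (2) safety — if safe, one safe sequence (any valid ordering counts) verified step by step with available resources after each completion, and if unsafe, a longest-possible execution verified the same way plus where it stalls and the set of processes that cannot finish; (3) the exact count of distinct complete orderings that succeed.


(1) Outstanding need per process (order type-D units, type-B units, type-A units, type-C units):
  hotel: (0, 2, 3, 1)
  bravo: (0, 0, 2, 1)
  golf: (0, 1, 0, 3)
  delta: (1, 0, 0, 2)
  echo: (0, 2, 0, 2)
(2) UNSAFE — no complete ordering exists.
Key observation: after golf, delta the pool peaks at (1, 1, 1, 5), and each blocked process is short somewhere: hotel on type-B units, type-A units; bravo on type-A units; echo on type-B units.
The run golf, delta cannot be extended any further. Verifying each step:
  pool = (0, 1, 0, 3)
  golf needs (0, 1, 0, 3) <= (0, 1, 0, 3) -> finishes; pool += (1, 0, 1, 1) = (1, 1, 1, 4)
  delta needs (1, 0, 0, 2) <= (1, 1, 1, 4) -> finishes; pool += (0, 0, 0, 1) = (1, 1, 1, 5)
  blocked: hotel wants (0, 2, 3, 1), pool (1, 1, 1, 5) — not enough type-B units and type-A units
  blocked: bravo wants (0, 0, 2, 1), pool (1, 1, 1, 5) — not enough type-A units
  blocked: echo wants (0, 2, 0, 2), pool (1, 1, 1, 5) — not enough type-B units
Never able to finish: hotel, bravo and echo.
(3) The exact count: 0 of the possible complete orderings are safe sequences.


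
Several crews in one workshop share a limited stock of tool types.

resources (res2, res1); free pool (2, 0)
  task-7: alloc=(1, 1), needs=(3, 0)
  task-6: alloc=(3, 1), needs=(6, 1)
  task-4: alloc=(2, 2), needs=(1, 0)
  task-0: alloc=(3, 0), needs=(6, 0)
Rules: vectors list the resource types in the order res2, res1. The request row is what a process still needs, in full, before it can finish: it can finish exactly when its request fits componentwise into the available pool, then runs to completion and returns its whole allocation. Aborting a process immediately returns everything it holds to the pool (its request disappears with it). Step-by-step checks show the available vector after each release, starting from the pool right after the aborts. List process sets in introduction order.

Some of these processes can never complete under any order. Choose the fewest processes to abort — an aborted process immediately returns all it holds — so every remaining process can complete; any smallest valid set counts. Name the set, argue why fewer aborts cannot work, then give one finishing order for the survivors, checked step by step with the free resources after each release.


Abort task-0.
Key observation: the deadlocked task-6 becomes finishable only because task-0 released (3, 0); it completes at step 2 below.
No smaller set exists: with zero aborts the deadlock remains.
Survivors finish in the order: task-7, task-6, task-4. Check, step by step (pool after the aborts first):
  pool = (5, 0)
  task-7: need (3, 0) fits (5, 0); releases (1, 1), pool now (6, 1)
  task-6: need (6, 1) fits (6, 1); releases (3, 1), pool now (9, 2)
  task-4: need (1, 0) fits (9, 2); releases (2, 2), pool now (11, 4)


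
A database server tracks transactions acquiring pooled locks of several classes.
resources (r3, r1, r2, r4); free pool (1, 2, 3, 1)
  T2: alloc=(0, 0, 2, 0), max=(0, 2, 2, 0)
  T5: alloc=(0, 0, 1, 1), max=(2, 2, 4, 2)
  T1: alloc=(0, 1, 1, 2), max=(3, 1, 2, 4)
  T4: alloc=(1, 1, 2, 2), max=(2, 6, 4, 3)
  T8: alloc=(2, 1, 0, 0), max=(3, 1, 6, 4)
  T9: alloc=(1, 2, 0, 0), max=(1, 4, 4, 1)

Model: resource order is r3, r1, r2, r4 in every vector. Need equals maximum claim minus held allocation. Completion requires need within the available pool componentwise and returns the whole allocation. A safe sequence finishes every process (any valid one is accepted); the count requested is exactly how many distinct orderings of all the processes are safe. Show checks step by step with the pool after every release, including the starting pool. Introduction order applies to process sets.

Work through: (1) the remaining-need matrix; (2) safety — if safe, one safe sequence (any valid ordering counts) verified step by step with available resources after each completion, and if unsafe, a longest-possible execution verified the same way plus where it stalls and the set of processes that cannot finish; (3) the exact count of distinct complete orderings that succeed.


(1) Outstanding need per process (order r3, r1, r2, r4):
  T2: (0, 2, 0, 0)
  T5: (2, 2, 3, 1)
  T1: (3, 0, 1, 2)
  T4: (1, 5, 2, 1)
  T8: (1, 0, 6, 4)
  T9: (0, 2, 4, 1)
(2) The state is UNSAFE.
Key observation: after T2, T9, T5 the pool peaks at (2, 4, 6, 2), and each blocked process is short somewhere: T1 on r3; T4 on r1; T8 on r4.
Going as far as possible: T2, T9, T5; after that, nothing fits. Step-by-step check:
  pool = (1, 2, 3, 1)
  T2 needs (0, 2, 0, 0) <= (1, 2, 3, 1) -> finishes; pool += (0, 0, 2, 0) = (1, 2, 5, 1)
  T9 needs (0, 2, 4, 1) <= (1, 2, 5, 1) -> finishes; pool += (1, 2, 0, 0) = (2, 4, 5, 1)
  T5 needs (2, 2, 3, 1) <= (2, 4, 5, 1) -> finishes; pool += (0, 0, 1, 1) = (2, 4, 6, 2)
  blocked: T1 wants (3, 0, 1, 2), pool (2, 4, 6, 2) — not enough r3
  blocked: T4 wants (1, 5, 2, 1), pool (2, 4, 6, 2) — not enough r1
  blocked: T8 wants (1, 0, 6, 4), pool (2, 4, 6, 2) — not enough r4
Never able to finish: T1, T4 and T8.
(3) The exact count: 0 of the possible complete orderings are safe sequences.


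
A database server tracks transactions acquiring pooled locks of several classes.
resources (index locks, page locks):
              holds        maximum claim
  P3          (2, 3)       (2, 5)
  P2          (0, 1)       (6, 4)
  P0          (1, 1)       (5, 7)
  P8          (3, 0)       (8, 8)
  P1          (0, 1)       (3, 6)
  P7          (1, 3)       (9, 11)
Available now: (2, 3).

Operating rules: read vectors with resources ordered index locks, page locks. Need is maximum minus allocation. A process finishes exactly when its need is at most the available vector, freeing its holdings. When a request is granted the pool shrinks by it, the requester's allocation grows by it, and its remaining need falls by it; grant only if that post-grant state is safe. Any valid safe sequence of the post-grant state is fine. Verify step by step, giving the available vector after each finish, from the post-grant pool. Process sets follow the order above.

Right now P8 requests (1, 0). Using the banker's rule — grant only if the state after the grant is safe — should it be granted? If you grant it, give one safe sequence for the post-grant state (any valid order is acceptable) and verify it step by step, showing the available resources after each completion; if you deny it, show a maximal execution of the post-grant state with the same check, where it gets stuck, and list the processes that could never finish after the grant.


DENY — the pretend-granted state is unsafe.
Key observation: index locks is the bottleneck — with P3, P1 done the pool holds (3, 7), short of every remaining need.
On the post-grant state, P3, P1 is a maximal run — nothing extends it. Walking it through:
  pool = (1, 3)
  P3: need (0, 2) fits (1, 3); releases (2, 3), pool now (3, 6)
  P1: need (3, 5) fits (3, 6); releases (0, 1), pool now (3, 7)
  blocked: P2 wants (6, 3), pool (3, 7) — not enough index locks
  blocked: P0 wants (4, 6), pool (3, 7) — not enough index locks
  blocked: P8 wants (4, 8), pool (3, 7) — not enough index locks and page locks
  blocked: P7 wants (8, 8), pool (3, 7) — not enough index locks and page locks
Post-grant, the permanently blocked set is P2, P0, P8 and P7.


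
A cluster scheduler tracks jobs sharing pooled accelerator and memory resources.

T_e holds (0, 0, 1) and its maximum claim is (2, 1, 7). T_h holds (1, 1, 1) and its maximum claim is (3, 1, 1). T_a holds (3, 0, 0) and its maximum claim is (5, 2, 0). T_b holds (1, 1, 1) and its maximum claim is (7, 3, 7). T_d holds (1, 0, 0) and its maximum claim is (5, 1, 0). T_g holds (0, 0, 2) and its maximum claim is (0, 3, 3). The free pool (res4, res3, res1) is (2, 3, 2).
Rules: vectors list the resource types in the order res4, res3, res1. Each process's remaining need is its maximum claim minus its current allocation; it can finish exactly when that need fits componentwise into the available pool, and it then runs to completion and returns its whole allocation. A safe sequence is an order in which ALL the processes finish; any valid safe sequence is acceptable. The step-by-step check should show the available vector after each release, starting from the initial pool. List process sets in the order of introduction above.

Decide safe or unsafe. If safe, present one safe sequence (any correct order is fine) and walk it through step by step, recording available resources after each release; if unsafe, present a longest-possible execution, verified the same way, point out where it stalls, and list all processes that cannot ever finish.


UNSAFE.
Key observation: after T_g, T_a, T_d, T_h complete, (7, 4, 5) is the best the pool ever gets, yet each leftover process wants more res1.
Going as far as possible: T_g, T_a, T_d, T_h; after that, nothing fits. Check, step by step:
  pool = (2, 3, 2)
  run T_g (needs (0, 3, 1), free (2, 3, 2)); after release of (0, 0, 2) the pool is (2, 3, 4)
  run T_a (needs (2, 2, 0), free (2, 3, 4)); after release of (3, 0, 0) the pool is (5, 3, 4)
  run T_d (needs (4, 1, 0), free (5, 3, 4)); after release of (1, 0, 0) the pool is (6, 3, 4)
  run T_h (needs (2, 0, 0), free (6, 3, 4)); after release of (1, 1, 1) the pool is (7, 4, 5)
  T_e still needs (2, 1, 6) but only (7, 4, 5) is free — short on res1
  T_b still needs (6, 2, 6) but only (7, 4, 5) is free — short on res1
Processes that can never finish: T_e and T_b.


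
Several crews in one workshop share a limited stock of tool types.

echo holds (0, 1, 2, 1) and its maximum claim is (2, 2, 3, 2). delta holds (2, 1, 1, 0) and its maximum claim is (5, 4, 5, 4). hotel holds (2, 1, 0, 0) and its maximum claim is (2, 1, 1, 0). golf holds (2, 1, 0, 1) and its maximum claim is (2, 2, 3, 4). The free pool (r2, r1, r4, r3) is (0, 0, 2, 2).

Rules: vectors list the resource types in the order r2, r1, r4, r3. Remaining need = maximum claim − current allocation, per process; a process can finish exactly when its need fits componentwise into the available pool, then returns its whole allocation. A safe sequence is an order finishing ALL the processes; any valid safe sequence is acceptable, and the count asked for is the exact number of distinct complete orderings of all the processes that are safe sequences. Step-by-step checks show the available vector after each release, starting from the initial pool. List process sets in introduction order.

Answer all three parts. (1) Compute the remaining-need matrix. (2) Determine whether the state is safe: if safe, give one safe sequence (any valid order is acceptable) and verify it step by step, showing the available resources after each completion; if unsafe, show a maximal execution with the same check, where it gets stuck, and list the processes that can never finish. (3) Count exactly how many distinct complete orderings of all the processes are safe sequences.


(1) Outstanding need per process (order r2, r1, r4, r3):
  echo: (2, 1, 1, 1)
  delta: (3, 3, 4, 4)
  hotel: (0, 0, 1, 0)
  golf: (0, 1, 3, 3)
(2) The state is SAFE; one workable sequence: hotel, echo, golf, delta.
Key observation: reading the order forward, echo is the first process whose need (2, 1, 1, 1) meets the free pool (2, 1, 2, 2) exactly on a resource it requests.
Check, step by step:
  pool = (0, 0, 2, 2)
  hotel needs (0, 0, 1, 0) <= (0, 0, 2, 2) -> finishes; pool += (2, 1, 0, 0) = (2, 1, 2, 2)
  echo needs (2, 1, 1, 1) <= (2, 1, 2, 2) -> finishes; pool += (0, 1, 2, 1) = (2, 2, 4, 3)
  golf needs (0, 1, 3, 3) <= (2, 2, 4, 3) -> finishes; pool += (2, 1, 0, 1) = (4, 3, 4, 4)
  delta needs (3, 3, 4, 4) <= (4, 3, 4, 4) -> finishes; pool += (2, 1, 1, 0) = (6, 4, 5, 4)
(3) Exactly 1 of the possible complete orderings is a safe sequence.


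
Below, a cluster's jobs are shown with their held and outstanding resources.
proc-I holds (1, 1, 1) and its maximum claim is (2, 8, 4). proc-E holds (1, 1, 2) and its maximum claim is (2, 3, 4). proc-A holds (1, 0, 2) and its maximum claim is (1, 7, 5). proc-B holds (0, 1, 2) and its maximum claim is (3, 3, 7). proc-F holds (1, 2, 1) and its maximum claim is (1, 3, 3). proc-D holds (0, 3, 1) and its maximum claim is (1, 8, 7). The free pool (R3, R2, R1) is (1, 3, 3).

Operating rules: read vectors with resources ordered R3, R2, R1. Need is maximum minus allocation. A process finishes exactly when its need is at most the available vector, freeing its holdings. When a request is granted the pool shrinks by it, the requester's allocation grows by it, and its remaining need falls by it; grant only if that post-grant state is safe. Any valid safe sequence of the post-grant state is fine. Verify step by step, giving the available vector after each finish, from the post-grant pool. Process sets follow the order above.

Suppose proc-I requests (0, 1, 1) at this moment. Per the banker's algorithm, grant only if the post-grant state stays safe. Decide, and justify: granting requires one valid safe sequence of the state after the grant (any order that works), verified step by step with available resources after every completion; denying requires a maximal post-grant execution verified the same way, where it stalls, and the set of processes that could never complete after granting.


GRANT: granting preserves safety; a valid post-grant sequence is proc-F, proc-E, proc-B, proc-D, proc-A, proc-I.
Key observation: after the grant the pool drops to (1, 2, 2), which still lets proc-F finish first and unwind the rest.
Check on the post-grant state, step by step:
  pool = (1, 2, 2)
  proc-F needs (0, 1, 2) <= (1, 2, 2) -> finishes; pool += (1, 2, 1) = (2, 4, 3)
  proc-E needs (1, 2, 2) <= (2, 4, 3) -> finishes; pool += (1, 1, 2) = (3, 5, 5)
  proc-B needs (3, 2, 5) <= (3, 5, 5) -> finishes; pool += (0, 1, 2) = (3, 6, 7)
  proc-D needs (1, 5, 6) <= (3, 6, 7) -> finishes; pool += (0, 3, 1) = (3, 9, 8)
  proc-A needs (0, 7, 3) <= (3, 9, 8) -> finishes; pool += (1, 0, 2) = (4, 9, 10)
  proc-I needs (1, 6, 2) <= (4, 9, 10) -> finishes; pool += (1, 2, 2) = (5, 11, 12)


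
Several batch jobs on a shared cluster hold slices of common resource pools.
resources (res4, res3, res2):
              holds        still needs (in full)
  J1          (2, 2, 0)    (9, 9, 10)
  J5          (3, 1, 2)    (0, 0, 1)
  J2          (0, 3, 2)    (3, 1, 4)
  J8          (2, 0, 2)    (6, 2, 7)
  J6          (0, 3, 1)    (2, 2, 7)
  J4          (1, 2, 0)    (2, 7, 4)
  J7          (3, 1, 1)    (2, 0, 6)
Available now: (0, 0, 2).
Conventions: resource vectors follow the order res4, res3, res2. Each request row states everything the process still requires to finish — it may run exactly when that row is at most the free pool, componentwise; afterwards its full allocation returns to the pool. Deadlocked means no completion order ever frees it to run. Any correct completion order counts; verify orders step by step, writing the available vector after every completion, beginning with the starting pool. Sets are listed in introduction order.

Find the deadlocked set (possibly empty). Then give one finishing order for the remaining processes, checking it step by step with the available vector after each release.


Nothing here is deadlocked.
Key observation: J5 can run right away; the returned allocation unlocks the remaining processes in turn.
The rest can finish in the order J5, J2, J7, J8, J6, J4, J1. Walking it through:
  pool = (0, 0, 2)
  J5 needs (0, 0, 1) <= (0, 0, 2) -> finishes; pool += (3, 1, 2) = (3, 1, 4)
  J2 needs (3, 1, 4) <= (3, 1, 4) -> finishes; pool += (0, 3, 2) = (3, 4, 6)
  J7 needs (2, 0, 6) <= (3, 4, 6) -> finishes; pool += (3, 1, 1) = (6, 5, 7)
  J8 needs (6, 2, 7) <= (6, 5, 7) -> finishes; pool += (2, 0, 2) = (8, 5, 9)
  J6 needs (2, 2, 7) <= (8, 5, 9) -> finishes; pool += (0, 3, 1) = (8, 8, 10)
  J4 needs (2, 7, 4) <= (8, 8, 10) -> finishes; pool += (1, 2, 0) = (9, 10, 10)
  J1 needs (9, 9, 10) <= (9, 10, 10) -> finishes; pool += (2, 2, 0) = (11, 12, 10)


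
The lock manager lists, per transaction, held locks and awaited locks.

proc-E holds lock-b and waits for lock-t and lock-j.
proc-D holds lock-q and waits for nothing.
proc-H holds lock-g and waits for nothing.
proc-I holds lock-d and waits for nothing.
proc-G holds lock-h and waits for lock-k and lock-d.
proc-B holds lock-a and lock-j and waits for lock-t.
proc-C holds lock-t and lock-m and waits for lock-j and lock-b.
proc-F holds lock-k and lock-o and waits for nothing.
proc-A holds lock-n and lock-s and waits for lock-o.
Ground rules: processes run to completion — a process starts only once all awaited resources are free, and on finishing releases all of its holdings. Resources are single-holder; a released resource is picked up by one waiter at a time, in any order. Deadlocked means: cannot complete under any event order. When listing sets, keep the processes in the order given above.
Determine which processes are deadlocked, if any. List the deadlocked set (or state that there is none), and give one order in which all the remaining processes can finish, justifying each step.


The deadlocked set is proc-E, proc-B and proc-C.
Key observation: the waits loop around proc-E -> proc-B -> proc-C -> proc-E with no way out; no other process is dragged down with it.
The rest can finish in the order proc-F, proc-H, proc-I, proc-D, proc-A, proc-G.
Step-by-step check:
  run proc-F (it waits on nothing); releases lock-k and lock-o
  run proc-H (it waits on nothing); releases lock-g
  run proc-I (it waits on nothing); releases lock-d
  run proc-D (it waits on nothing); releases lock-q
  proc-A waits on lock-o — all released -> runs and releases lock-n and lock-s
  proc-G waits on lock-k and lock-d — all released -> runs and releases lock-h


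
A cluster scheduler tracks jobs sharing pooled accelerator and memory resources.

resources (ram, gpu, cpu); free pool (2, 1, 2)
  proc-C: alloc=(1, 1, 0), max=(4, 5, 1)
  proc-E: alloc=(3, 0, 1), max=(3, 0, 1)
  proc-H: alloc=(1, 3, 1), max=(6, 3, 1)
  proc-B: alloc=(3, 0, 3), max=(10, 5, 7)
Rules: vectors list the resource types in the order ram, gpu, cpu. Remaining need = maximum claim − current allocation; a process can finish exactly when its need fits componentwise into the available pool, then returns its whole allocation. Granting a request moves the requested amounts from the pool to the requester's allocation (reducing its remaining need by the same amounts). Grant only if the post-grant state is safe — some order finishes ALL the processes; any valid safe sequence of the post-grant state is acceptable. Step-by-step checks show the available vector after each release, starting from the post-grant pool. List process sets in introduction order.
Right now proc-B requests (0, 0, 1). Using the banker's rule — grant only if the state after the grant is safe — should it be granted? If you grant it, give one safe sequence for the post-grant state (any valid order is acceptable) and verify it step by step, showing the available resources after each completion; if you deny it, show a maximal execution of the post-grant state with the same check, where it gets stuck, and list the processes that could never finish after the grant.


GRANT — the state after the grant stays safe, e.g. via proc-E, proc-H, proc-C, proc-B.
Key observation: (2, 1, 1) free after granting still covers proc-E first, and each release covers the next.
Check on the post-grant state, step by step:
  pool = (2, 1, 1)
  proc-E needs (0, 0, 0) <= (2, 1, 1) -> finishes; pool += (3, 0, 1) = (5, 1, 2)
  proc-H needs (5, 0, 0) <= (5, 1, 2) -> finishes; pool += (1, 3, 1) = (6, 4, 3)
  proc-C needs (3, 4, 1) <= (6, 4, 3) -> finishes; pool += (1, 1, 0) = (7, 5, 3)
  proc-B needs (7, 5, 3) <= (7, 5, 3) -> finishes; pool += (3, 0, 4) = (10, 5, 7)


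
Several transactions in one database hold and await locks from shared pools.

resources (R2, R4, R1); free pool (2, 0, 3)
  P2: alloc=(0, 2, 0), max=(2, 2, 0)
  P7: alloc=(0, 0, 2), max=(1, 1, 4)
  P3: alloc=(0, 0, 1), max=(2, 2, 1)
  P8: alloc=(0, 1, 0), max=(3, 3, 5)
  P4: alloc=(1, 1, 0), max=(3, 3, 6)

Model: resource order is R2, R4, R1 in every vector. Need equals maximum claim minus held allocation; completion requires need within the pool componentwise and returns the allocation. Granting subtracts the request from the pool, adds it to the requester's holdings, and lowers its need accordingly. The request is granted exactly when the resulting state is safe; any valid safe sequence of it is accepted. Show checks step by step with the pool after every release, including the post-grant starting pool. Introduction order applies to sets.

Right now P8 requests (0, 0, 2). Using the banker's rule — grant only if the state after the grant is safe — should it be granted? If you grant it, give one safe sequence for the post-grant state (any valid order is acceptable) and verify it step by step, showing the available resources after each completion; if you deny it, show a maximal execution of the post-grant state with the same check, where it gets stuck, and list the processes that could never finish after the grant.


DENY. Granting would leave the state unsafe.
Key observation: after P2, P3, P7 the pool peaks at (2, 2, 4), and each blocked process is short somewhere: P8 on R2; P4 on R1.
Pretend the grant happened; the run P2, P3, P7 goes as far as possible. Walking it through:
  pool = (2, 0, 1)
  P2: need (2, 0, 0) fits (2, 0, 1); releases (0, 2, 0), pool now (2, 2, 1)
  P3: need (2, 2, 0) fits (2, 2, 1); releases (0, 0, 1), pool now (2, 2, 2)
  P7: need (1, 1, 2) fits (2, 2, 2); releases (0, 0, 2), pool now (2, 2, 4)
  blocked: P8 wants (3, 2, 3), pool (2, 2, 4) — not enough R2
  blocked: P4 wants (2, 2, 6), pool (2, 2, 4) — not enough R1
Processes that could never finish after the grant: P8 and P4.
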